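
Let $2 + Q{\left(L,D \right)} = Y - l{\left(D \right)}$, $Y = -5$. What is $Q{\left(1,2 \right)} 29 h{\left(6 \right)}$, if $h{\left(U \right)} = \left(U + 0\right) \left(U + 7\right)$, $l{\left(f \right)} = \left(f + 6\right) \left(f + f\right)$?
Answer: $-88218$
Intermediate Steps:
$l{\left(f \right)} = 2 f \left(6 + f\right)$ ($l{\left(f \right)} = \left(6 + f\right) 2 f = 2 f \left(6 + f\right)$)
$Q{\left(L,D \right)} = -7 - 2 D \left(6 + D\right)$ ($Q{\left(L,D \right)} = -2 - \left(5 + 2 D \left(6 + D\right)\right) = -7 - 2 D \left(6 + D\right)$)
$h{\left(U \right)} = U \left(7 + U\right)$
$Q{\left(1,2 \right)} 29 h{\left(6 \right)} = \left(-7 - 4 \left(6 + 2\right)\right) 29 \cdot 6 \left(7 + 6\right) = \left(-7 - 4 \cdot 8\right) 29 \cdot 6 \cdot 13 = \left(-7 - 32\right) 29 \cdot 78 = \left(-39\right) 29 \cdot 78 = \left(-1131\right) 78 = -88218$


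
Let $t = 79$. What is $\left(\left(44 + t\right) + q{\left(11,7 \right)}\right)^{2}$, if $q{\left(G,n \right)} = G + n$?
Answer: $19881$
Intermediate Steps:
$\left(\left(44 + t\right) + q{\left(11,7 \right)}\right)^{2} = \left(\left(44 + 79\right) + \left(11 + 7\right)\right)^{2} = \left(123 + 18\right)^{2} = 141^{2} = 19881$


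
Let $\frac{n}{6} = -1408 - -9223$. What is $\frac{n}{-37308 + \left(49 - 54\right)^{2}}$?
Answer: $- \frac{46890}{37283} \approx -1.2577$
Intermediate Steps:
$n = 46890$ ($n = 6 \left(-1408 - -9223\right) = 6 \left(-1408 + 9223\right) = 6 \cdot 7815 = 46890$)
$\frac{n}{-37308 + \left(49 - 54\right)^{2}} = \frac{46890}{-37308 + \left(49 - 54\right)^{2}} = \frac{46890}{-37308 + \left(-5\right)^{2}} = \frac{46890}{-37308 + 25} = \frac{46890}{-37283} = 46890 \left(- \frac{1}{37283}\right) = - \frac{46890}{37283}$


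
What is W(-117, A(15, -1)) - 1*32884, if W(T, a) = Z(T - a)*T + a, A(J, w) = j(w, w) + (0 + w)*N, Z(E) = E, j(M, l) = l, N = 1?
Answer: -19431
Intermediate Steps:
A(J, w) = 2*w (A(J, w) = w + (0 + w)*1 = w + w*1 = w + w = 2*w)
W(T, a) = a + T*(T - a) (W(T, a) = (T - a)*T + a = T*(T - a) + a = a + T*(T - a))
W(-117, A(15, -1)) - 1*32884 = (2*(-1) - 117*(-117 - 2*(-1))) - 1*32884 = (-2 - 117*(-117 - 1*(-2))) - 32884 = (-2 - 117*(-117 + 2)) - 32884 = (-2 - 117*(-115)) - 32884 = (-2 + 13455) - 32884 = 13453 - 32884 = -19431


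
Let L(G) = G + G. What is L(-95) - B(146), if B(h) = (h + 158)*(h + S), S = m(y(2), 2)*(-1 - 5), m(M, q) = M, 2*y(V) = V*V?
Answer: -40926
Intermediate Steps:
y(V) = V**2/2 (y(V) = (V*V)/2 = V**2/2)
S = -12 (S = ((1/2)*2**2)*(-1 - 5) = ((1/2)*4)*(-6) = 2*(-6) = -12)
B(h) = (-12 + h)*(158 + h) (B(h) = (h + 158)*(h - 12) = (158 + h)*(-12 + h) = (-12 + h)*(158 + h))
L(G) = 2*G
L(-95) - B(146) = 2*(-95) - (-1896 + 146**2 + 146*146) = -190 - (-1896 + 21316 + 21316) = -190 - 1*40736 = -190 - 40736 = -40926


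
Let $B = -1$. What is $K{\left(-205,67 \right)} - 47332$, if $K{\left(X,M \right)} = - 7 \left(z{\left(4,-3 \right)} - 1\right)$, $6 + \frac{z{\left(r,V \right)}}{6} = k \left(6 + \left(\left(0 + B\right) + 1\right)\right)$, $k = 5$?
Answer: $-48333$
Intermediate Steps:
$z{\left(r,V \right)} = 144$ ($z{\left(r,V \right)} = -36 + 6 \cdot 5 \left(6 + \left(\left(0 - 1\right) + 1\right)\right) = -36 + 6 \cdot 5 \left(6 + \left(-1 + 1\right)\right) = -36 + 6 \cdot 5 \left(6 + 0\right) = -36 + 6 \cdot 5 \cdot 6 = -36 + 6 \cdot 30 = -36 + 180 = 144$)
$K{\left(X,M \right)} = -1001$ ($K{\left(X,M \right)} = - 7 \left(144 - 1\right) = \left(-7\right) 143 = -1001$)
$K{\left(-205,67 \right)} - 47332 = -1001 - 47332 = -48333$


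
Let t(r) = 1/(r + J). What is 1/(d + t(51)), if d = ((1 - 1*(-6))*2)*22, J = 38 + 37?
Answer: 126/38809 ≈ 0.0032467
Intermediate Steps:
J = 75
d = 308 (d = ((1 + 6)*2)*22 = (7*2)*22 = 14*22 = 308)
t(r) = 1/(75 + r) (t(r) = 1/(r + 75) = 1/(75 + r))
1/(d + t(51)) = 1/(308 + 1/(75 + 51)) = 1/(308 + 1/126) = 1/(38809/126) = 126/38809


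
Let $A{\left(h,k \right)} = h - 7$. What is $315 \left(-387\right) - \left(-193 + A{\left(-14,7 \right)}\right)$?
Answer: $-121691$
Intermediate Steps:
$A{\left(h,k \right)} = -7 + h$ ($A{\left(h,k \right)} = h - 7 = -7 + h$)
$315 \left(-387\right) - \left(-193 + A{\left(-14,7 \right)}\right) = 315 \left(-387\right) + \left(193 - \left(-7 - 14\right)\right) = -121905 + \left(193 - -21\right) = -121905 + \left(193 + 21\right) = -121905 + 214 = -121691$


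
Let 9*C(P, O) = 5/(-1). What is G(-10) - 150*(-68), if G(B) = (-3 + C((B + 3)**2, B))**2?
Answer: 827224/81 ≈ 10213.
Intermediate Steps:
C(P, O) = -5/9 (C(P, O) = (5/(-1))/9 = (5*(-1))/9 = (1/9)*(-5) = -5/9)
G(B) = 1024/81 (G(B) = (-3 - 5/9)**2 = (-32/9)**2 = 1024/81)
G(-10) - 150*(-68) = 1024/81 - 150*(-68) = 1024/81 + 10200 = 827224/81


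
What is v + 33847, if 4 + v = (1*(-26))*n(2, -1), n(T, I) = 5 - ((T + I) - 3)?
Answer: 33661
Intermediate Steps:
n(T, I) = 8 - I - T (n(T, I) = 5 - ((I + T) - 3) = 5 - (-3 + I + T) = 5 + (3 - I - T) = 8 - I - T)
v = -186 (v = -4 + (1*(-26))*(8 - 1*(-1) - 1*2) = -4 - 26*(8 + 1 - 2) = -4 - 26*7 = -4 - 182 = -186)
v + 33847 = -186 + 33847 = 33661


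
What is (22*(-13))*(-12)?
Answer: 3432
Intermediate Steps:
(22*(-13))*(-12) = -286*(-12) = 3432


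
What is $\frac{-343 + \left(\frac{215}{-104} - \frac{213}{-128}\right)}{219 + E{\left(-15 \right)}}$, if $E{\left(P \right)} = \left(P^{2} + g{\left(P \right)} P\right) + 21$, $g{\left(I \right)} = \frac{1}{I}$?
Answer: $- \frac{571423}{775424} \approx -0.73692$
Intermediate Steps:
$E{\left(P \right)} = 22 + P^{2}$ ($E{\left(P \right)} = \left(P^{2} + \frac{P}{P}\right) + 21 = \left(P^{2} + 1\right) + 21 = \left(1 + P^{2}\right) + 21 = 22 + P^{2}$)
$\frac{-343 + \left(\frac{215}{-104} - \frac{213}{-128}\right)}{219 + E{\left(-15 \right)}} = \frac{-343 + \left(\frac{215}{-104} - \frac{213}{-128}\right)}{219 + \left(22 + \left(-15\right)^{2}\right)} = \frac{-343 + \left(215 \left(- \frac{1}{104}\right) - - \frac{213}{128}\right)}{219 + \left(22 + 225\right)} = \frac{-343 + \left(- \frac{215}{104} + \frac{213}{128}\right)}{219 + 247} = \frac{-343 - \frac{671}{1664}}{466} = \left(- \frac{571423}{1664}\right) \frac{1}{466} = - \frac{571423}{775424}$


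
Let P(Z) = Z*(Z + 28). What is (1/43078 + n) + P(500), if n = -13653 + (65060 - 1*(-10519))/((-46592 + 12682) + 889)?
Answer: 118703334609415/474159546 ≈ 2.5034e+5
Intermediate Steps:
n = -150303764/11007 (n = -13653 + (65060 + 10519)/(-33910 + 889) = -13653 + 75579/(-33021) = -13653 + 75579*(-1/33021) = -13653 - 25193/11007 = -150303764/11007 ≈ -13655.)
P(Z) = Z*(28 + Z)
(1/43078 + n) + P(500) = (1/43078 - 150303764/11007) + 500*(28 + 500) = (1/43078 - 150303764/11007) + 500*528 = -6474785534585/474159546 + 264000 = 118703334609415/474159546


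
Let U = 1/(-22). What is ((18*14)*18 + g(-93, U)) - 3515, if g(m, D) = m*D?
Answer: 22555/22 ≈ 1025.2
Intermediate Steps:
U = -1/22 ≈ -0.045455
g(m, D) = D*m
((18*14)*18 + g(-93, U)) - 3515 = ((18*14)*18 - 1/22*(-93)) - 3515 = (252*18 + 93/22) - 3515 = (4536 + 93/22) - 3515 = 99885/22 - 3515 = 22555/22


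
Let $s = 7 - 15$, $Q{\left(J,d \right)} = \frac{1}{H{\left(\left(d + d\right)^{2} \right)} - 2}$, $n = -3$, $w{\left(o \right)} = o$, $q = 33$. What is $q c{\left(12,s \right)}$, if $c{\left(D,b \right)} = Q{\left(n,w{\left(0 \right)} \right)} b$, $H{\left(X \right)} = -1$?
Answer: $88$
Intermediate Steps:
$Q{\left(J,d \right)} = - \frac{1}{3}$ ($Q{\left(J,d \right)} = \frac{1}{-1 - 2} = \frac{1}{-3} = - \frac{1}{3}$)
$s = -8$ ($s = 7 - 15 = -8$)
$c{\left(D,b \right)} = - \frac{b}{3}$
$q c{\left(12,s \right)} = 33 \left(\left(- \frac{1}{3}\right) \left(-8\right)\right) = 33 \cdot \frac{8}{3} = 88$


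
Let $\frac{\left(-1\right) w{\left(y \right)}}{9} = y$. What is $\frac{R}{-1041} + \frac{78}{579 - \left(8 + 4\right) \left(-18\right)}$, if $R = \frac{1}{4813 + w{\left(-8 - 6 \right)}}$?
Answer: $\frac{133678709}{1362497235} \approx 0.098113$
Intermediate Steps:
$w{\left(y \right)} = - 9 y$
$R = \frac{1}{4939}$ ($R = \frac{1}{4813 - 9 \left(-8 - 6\right)} = \frac{1}{4813 - -126} = \frac{1}{4813 + 126} = \frac{1}{4939} \approx 0.00020247$)
$\frac{R}{-1041} + \frac{78}{579 - \left(8 + 4\right) \left(-18\right)} = \frac{1}{4939 \left(-1041\right)} + \frac{78}{579 - \left(8 + 4\right) \left(-18\right)} = \frac{1}{4939} \left(- \frac{1}{1041}\right) + \frac{78}{579 - 12 \left(-18\right)} = - \frac{1}{5141499} + \frac{78}{579 - -216} = - \frac{1}{5141499} + \frac{78}{579 + 216} = - \frac{1}{5141499} + \frac{78}{795} = - \frac{1}{5141499} + 78 \cdot \frac{1}{795} = - \frac{1}{5141499} + \frac{26}{265} = \frac{133678709}{1362497235}$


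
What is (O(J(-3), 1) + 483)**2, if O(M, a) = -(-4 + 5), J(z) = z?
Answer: 232324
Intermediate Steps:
O(M, a) = -1 (O(M, a) = -1*1 = -1)
(O(J(-3), 1) + 483)**2 = (-1 + 483)**2 = 482**2 = 232324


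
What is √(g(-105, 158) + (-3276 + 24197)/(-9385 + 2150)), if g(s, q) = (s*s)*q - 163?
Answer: 2*√22793520263410/7235 ≈ 1319.8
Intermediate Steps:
g(s, q) = -163 + q*s² (g(s, q) = s²*q - 163 = q*s² - 163 = -163 + q*s²)
√(g(-105, 158) + (-3276 + 24197)/(-9385 + 2150)) = √((-163 + 158*(-105)²) + (-3276 + 24197)/(-9385 + 2150)) = √((-163 + 158*11025) + 20921/(-7235)) = √((-163 + 1741950) + 20921*(-1/7235)) = √(1741787 - 20921/7235) = √(12601808024/7235) = 2*√22793520263410/7235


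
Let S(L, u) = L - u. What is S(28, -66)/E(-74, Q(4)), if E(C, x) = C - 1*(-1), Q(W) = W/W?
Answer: -94/73 ≈ -1.2877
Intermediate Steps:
Q(W) = 1
E(C, x) = 1 + C (E(C, x) = C + 1 = 1 + C)
S(28, -66)/E(-74, Q(4)) = (28 - 1*(-66))/(1 - 74) = (28 + 66)/(-73) = 94*(-1/73) = -94/73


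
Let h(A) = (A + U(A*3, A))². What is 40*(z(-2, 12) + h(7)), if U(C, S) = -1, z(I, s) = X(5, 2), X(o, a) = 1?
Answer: 1480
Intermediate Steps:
z(I, s) = 1
h(A) = (-1 + A)² (h(A) = (A - 1)² = (-1 + A)²)
40*(z(-2, 12) + h(7)) = 40*(1 + (-1 + 7)²) = 40*(1 + 6²) = 40*(1 + 36) = 40*37 = 1480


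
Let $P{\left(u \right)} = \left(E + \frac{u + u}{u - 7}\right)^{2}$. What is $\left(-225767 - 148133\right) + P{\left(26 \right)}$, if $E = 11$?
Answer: $- \frac{134909779}{361} \approx -3.7371 \cdot 10^{5}$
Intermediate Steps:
$P{\left(u \right)} = \left(11 + \frac{2 u}{-7 + u}\right)^{2}$ ($P{\left(u \right)} = \left(11 + \frac{u + u}{u - 7}\right)^{2} = \left(11 + \frac{2 u}{-7 + u}\right)^{2}$)
$\left(-225767 - 148133\right) + P{\left(26 \right)} = \left(-225767 - 148133\right) + \frac{\left(-77 + 13 \cdot 26\right)^{2}}{\left(-7 + 26\right)^{2}} = -373900 + \frac{\left(-77 + 338\right)^{2}}{361} = -373900 + 261^{2} \cdot \frac{1}{361} = -373900 + 68121 \cdot \frac{1}{361} = -373900 + \frac{68121}{361} = - \frac{134909779}{361}$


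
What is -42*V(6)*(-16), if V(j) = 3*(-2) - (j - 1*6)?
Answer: -4032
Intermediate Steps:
V(j) = -j (V(j) = -6 - (j - 6) = -6 - (-6 + j) = -6 + (6 - j) = -j)
-42*V(6)*(-16) = -(-42)*6*(-16) = -42*(-6)*(-16) = 252*(-16) = -4032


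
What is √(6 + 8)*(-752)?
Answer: -752*√14 ≈ -2813.7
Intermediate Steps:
√(6 + 8)*(-752) = √14*(-752) = -752*√14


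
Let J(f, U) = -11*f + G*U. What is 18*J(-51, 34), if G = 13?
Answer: 18054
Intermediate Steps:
J(f, U) = -11*f + 13*U
18*J(-51, 34) = 18*(-11*(-51) + 13*34) = 18*(561 + 442) = 18*1003 = 18054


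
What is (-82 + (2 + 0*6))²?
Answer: 6400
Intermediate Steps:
(-82 + (2 + 0*6))² = (-82 + (2 + 0))² = (-82 + 2)² = (-80)² = 6400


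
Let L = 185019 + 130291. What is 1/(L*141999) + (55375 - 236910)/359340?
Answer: -270933149351327/536299434776820 ≈ -0.50519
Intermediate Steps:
L = 315310
1/(L*141999) + (55375 - 236910)/359340 = 1/(315310*141999) + (55375 - 236910)/359340 = (1/315310)*(1/141999) - 181535*1/359340 = 1/44773704690 - 36307/71868 = -270933149351327/536299434776820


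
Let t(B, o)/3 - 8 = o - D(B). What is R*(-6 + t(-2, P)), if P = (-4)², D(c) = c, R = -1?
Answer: -72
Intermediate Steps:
P = 16
t(B, o) = 24 - 3*B + 3*o (t(B, o) = 24 + 3*(o - B) = 24 + (-3*B + 3*o) = 24 - 3*B + 3*o)
R*(-6 + t(-2, P)) = -(-6 + (24 - 3*(-2) + 3*16)) = -(-6 + (24 + 6 + 48)) = -(-6 + 78) = -1*72 = -72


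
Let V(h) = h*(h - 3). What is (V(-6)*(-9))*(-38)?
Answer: 18468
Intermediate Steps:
V(h) = h*(-3 + h)
(V(-6)*(-9))*(-38) = (-6*(-3 - 6)*(-9))*(-38) = (-6*(-9)*(-9))*(-38) = (54*(-9))*(-38) = -486*(-38) = 18468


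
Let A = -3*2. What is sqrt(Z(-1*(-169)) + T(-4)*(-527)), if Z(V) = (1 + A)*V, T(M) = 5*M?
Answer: sqrt(9695) ≈ 98.463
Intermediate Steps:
A = -6
Z(V) = -5*V (Z(V) = (1 - 6)*V = -5*V)
sqrt(Z(-1*(-169)) + T(-4)*(-527)) = sqrt(-(-5)*(-169) + (5*(-4))*(-527)) = sqrt(-5*169 - 20*(-527)) = sqrt(-845 + 10540) = sqrt(9695)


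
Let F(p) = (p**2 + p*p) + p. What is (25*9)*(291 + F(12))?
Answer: 132975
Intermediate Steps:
F(p) = p + 2*p**2 (F(p) = (p**2 + p**2) + p = 2*p**2 + p = p + 2*p**2)
(25*9)*(291 + F(12)) = (25*9)*(291 + 12*(1 + 2*12)) = 225*(291 + 12*(1 + 24)) = 225*(291 + 12*25) = 225*(291 + 300) = 225*591 = 132975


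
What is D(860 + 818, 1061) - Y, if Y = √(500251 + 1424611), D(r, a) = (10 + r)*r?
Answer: 2832464 - √1924862 ≈ 2.8311e+6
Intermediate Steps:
D(r, a) = r*(10 + r)
Y = √1924862 ≈ 1387.4
D(860 + 818, 1061) - Y = (860 + 818)*(10 + (860 + 818)) - √1924862 = 1678*(10 + 1678) - √1924862 = 1678*1688 - √1924862 = 2832464 - √1924862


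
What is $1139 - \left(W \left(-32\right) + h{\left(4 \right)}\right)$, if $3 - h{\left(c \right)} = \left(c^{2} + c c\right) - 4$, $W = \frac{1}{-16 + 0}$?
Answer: $1162$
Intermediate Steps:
$W = - \frac{1}{16}$ ($W = \frac{1}{-16} = - \frac{1}{16} \approx -0.0625$)
$h{\left(c \right)} = 7 - 2 c^{2}$ ($h{\left(c \right)} = 3 - \left(\left(c^{2} + c c\right) - 4\right) = 3 - \left(\left(c^{2} + c^{2}\right) - 4\right) = 3 - \left(2 c^{2} - 4\right) = 3 - \left(-4 + 2 c^{2}\right) = 7 - 2 c^{2}$)
$1139 - \left(W \left(-32\right) + h{\left(4 \right)}\right) = 1139 - \left(\left(- \frac{1}{16}\right) \left(-32\right) + \left(7 - 2 \cdot 4^{2}\right)\right) = 1139 - \left(2 + \left(7 - 32\right)\right) = 1139 - \left(2 - 25\right) = 1139 - -23 = 1139 + 23 = 1162$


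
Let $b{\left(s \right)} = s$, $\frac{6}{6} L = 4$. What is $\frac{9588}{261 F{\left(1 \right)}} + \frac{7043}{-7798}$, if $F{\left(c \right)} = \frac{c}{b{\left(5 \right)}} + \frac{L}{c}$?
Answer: $\frac{15963497}{2035278} \approx 7.8434$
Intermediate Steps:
$L = 4$
$F{\left(c \right)} = \frac{4}{c} + \frac{c}{5}$ ($F{\left(c \right)} = \frac{c}{5} + \frac{4}{c} = \frac{4}{c} + \frac{c}{5}$)
$\frac{9588}{261 F{\left(1 \right)}} + \frac{7043}{-7798} = \frac{9588}{261 \left(\frac{4}{1} + \frac{1}{5} \cdot 1\right)} + \frac{7043}{-7798} = \frac{9588}{261 \left(4 \cdot 1 + \frac{1}{5}\right)} + 7043 \left(- \frac{1}{7798}\right) = \frac{9588}{261 \left(4 + \frac{1}{5}\right)} - \frac{7043}{7798} = \frac{9588}{261 \cdot \frac{21}{5}} - \frac{7043}{7798} = \frac{9588}{\frac{5481}{5}} - \frac{7043}{7798} = 9588 \cdot \frac{5}{5481} - \frac{7043}{7798} = \frac{15980}{1827} - \frac{7043}{7798} = \frac{15963497}{2035278}$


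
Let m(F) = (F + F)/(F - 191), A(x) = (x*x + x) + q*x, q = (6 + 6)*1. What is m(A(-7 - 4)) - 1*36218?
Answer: -7714390/213 ≈ -36218.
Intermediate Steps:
q = 12 (q = 12*1 = 12)
A(x) = x² + 13*x (A(x) = (x*x + x) + 12*x = (x² + x) + 12*x = (x + x²) + 12*x = x² + 13*x)
m(F) = 2*F/(-191 + F) (m(F) = (2*F)/(-191 + F) = 2*F/(-191 + F))
m(A(-7 - 4)) - 1*36218 = 2*((-7 - 4)*(13 + (-7 - 4)))/(-191 + (-7 - 4)*(13 + (-7 - 4))) - 1*36218 = 2*(-11*(13 - 11))/(-191 - 11*(13 - 11)) - 36218 = 2*(-11*2)/(-191 - 11*2) - 36218 = 2*(-22)/(-191 - 22) - 36218 = 2*(-22)/(-213) - 36218 = 2*(-22)*(-1/213) - 36218 = 44/213 - 36218 = -7714390/213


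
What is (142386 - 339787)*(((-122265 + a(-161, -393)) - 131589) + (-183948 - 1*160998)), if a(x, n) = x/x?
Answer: 118203521399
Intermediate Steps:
a(x, n) = 1
(142386 - 339787)*(((-122265 + a(-161, -393)) - 131589) + (-183948 - 1*160998)) = (142386 - 339787)*(((-122265 + 1) - 131589) + (-183948 - 1*160998)) = -197401*((-122264 - 131589) + (-183948 - 160998)) = -197401*(-253853 - 344946) = -197401*(-598799) = 118203521399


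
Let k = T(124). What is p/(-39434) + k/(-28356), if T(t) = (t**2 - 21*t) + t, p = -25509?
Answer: 53698085/279547626 ≈ 0.19209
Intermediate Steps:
T(t) = t**2 - 20*t
k = 12896 (k = 124*(-20 + 124) = 124*104 = 12896)
p/(-39434) + k/(-28356) = -25509/(-39434) + 12896/(-28356) = -25509*(-1/39434) + 12896*(-1/28356) = 25509/39434 - 3224/7089 = 53698085/279547626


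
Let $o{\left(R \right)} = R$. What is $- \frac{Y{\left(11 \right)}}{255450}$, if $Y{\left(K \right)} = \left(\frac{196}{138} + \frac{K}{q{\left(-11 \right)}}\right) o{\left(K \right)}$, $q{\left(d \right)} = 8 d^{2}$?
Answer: $- \frac{8693}{141008400} \approx -6.1649 \cdot 10^{-5}$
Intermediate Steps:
$Y{\left(K \right)} = K \left(\frac{98}{69} + \frac{K}{968}\right)$ ($Y{\left(K \right)} = \left(\frac{196}{138} + \frac{K}{8 \left(-11\right)^{2}}\right) K = \left(196 \cdot \frac{1}{138} + \frac{K}{8 \cdot 121}\right) K = \left(\frac{98}{69} + \frac{K}{968}\right) K = K \left(\frac{98}{69} + \frac{K}{968}\right)$)
$- \frac{Y{\left(11 \right)}}{255450} = - \frac{\frac{1}{66792} \cdot 11 \left(94864 + 69 \cdot 11\right)}{255450} = - \frac{\frac{1}{66792} \cdot 11 \left(94864 + 759\right)}{255450} = - \frac{\frac{1}{66792} \cdot 11 \cdot 95623}{255450} = - \frac{8693}{552 \cdot 255450} = \left(-1\right) \frac{8693}{141008400} = - \frac{8693}{141008400}$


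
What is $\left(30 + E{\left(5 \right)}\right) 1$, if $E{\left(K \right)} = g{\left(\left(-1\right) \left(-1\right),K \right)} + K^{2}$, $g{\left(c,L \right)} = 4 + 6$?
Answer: $65$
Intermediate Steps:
$g{\left(c,L \right)} = 10$
$E{\left(K \right)} = 10 + K^{2}$
$\left(30 + E{\left(5 \right)}\right) 1 = \left(30 + \left(10 + 5^{2}\right)\right) 1 = \left(30 + \left(10 + 25\right)\right) 1 = \left(30 + 35\right) 1 = 65 \cdot 1 = 65$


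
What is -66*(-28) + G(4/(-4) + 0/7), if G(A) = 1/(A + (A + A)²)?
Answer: 5545/3 ≈ 1848.3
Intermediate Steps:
G(A) = 1/(A + 4*A²) (G(A) = 1/(A + (2*A)²) = 1/(A + 4*A²))
-66*(-28) + G(4/(-4) + 0/7) = -66*(-28) + 1/((4/(-4) + 0/7)*(1 + 4*(4/(-4) + 0/7))) = 1848 + 1/((4*(-¼) + 0*(⅐))*(1 + 4*(4*(-¼) + 0*(⅐)))) = 1848 + 1/((-1 + 0)*(1 + 4*(-1 + 0))) = 1848 + 1/((-1)*(1 + 4*(-1))) = 1848 - 1/(1 - 4) = 1848 - 1/(-3) = 1848 - 1*(-⅓) = 1848 + ⅓ = 5545/3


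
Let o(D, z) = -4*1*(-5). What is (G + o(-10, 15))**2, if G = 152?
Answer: 29584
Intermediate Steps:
o(D, z) = 20 (o(D, z) = -4*(-5) = 20)
(G + o(-10, 15))**2 = (152 + 20)**2 = 172**2 = 29584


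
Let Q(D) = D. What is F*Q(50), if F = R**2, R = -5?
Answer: 1250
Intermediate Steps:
F = 25 (F = (-5)**2 = 25)
F*Q(50) = 25*50 = 1250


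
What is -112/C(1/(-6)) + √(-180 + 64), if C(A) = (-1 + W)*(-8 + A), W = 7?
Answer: 16/7 + 2*I*√29 ≈ 2.2857 + 10.77*I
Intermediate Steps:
C(A) = -48 + 6*A (C(A) = (-1 + 7)*(-8 + A) = 6*(-8 + A) = -48 + 6*A)
-112/C(1/(-6)) + √(-180 + 64) = -112/(-48 + 6/(-6)) + √(-180 + 64) = -112/(-48 + 6*(-⅙)) + √(-116) = -112/(-48 - 1) + 2*I*√29 = -112/(-49) + 2*I*√29 = -112*(-1/49) + 2*I*√29 = 16/7 + 2*I*√29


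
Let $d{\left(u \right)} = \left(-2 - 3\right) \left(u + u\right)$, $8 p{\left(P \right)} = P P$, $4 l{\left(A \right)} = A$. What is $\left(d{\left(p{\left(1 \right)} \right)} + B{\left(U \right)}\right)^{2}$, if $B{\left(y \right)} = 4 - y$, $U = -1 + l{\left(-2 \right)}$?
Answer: $\frac{289}{16} \approx 18.063$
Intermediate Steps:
$l{\left(A \right)} = \frac{A}{4}$
$p{\left(P \right)} = \frac{P^{2}}{8}$ ($p{\left(P \right)} = \frac{P P}{8} = \frac{P^{2}}{8}$)
$d{\left(u \right)} = - 10 u$ ($d{\left(u \right)} = - 5 \cdot 2 u = - 10 u$)
$U = - \frac{3}{2}$ ($U = -1 + \frac{1}{4} \left(-2\right) = -1 - \frac{1}{2} = - \frac{3}{2} \approx -1.5$)
$\left(d{\left(p{\left(1 \right)} \right)} + B{\left(U \right)}\right)^{2} = \left(- 10 \frac{1^{2}}{8} + \left(4 - - \frac{3}{2}\right)\right)^{2} = \left(- 10 \cdot \frac{1}{8} \cdot 1 + \left(4 + \frac{3}{2}\right)\right)^{2} = \left(\left(-10\right) \frac{1}{8} + \frac{11}{2}\right)^{2} = \left(- \frac{5}{4} + \frac{11}{2}\right)^{2} = \left(\frac{17}{4}\right)^{2} = \frac{289}{16}$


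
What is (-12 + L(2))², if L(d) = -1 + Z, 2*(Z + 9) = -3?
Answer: 2209/4 ≈ 552.25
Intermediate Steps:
Z = -21/2 (Z = -9 + (½)*(-3) = -9 - 3/2 = -21/2 ≈ -10.500)
L(d) = -23/2 (L(d) = -1 - 21/2 = -23/2)
(-12 + L(2))² = (-12 - 23/2)² = (-47/2)² = 2209/4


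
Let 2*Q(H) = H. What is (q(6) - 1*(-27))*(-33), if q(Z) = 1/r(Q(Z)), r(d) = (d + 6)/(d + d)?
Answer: -913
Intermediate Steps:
Q(H) = H/2
r(d) = (6 + d)/(2*d) (r(d) = (6 + d)/((2*d)) = (6 + d)*(1/(2*d)) = (6 + d)/(2*d))
q(Z) = Z/(6 + Z/2) (q(Z) = 1/((6 + Z/2)/(2*((Z/2)))) = 1/((2/Z)*(6 + Z/2)/2) = 1/((6 + Z/2)/Z) = Z/(6 + Z/2))
(q(6) - 1*(-27))*(-33) = (2*6/(12 + 6) - 1*(-27))*(-33) = (2*6/18 + 27)*(-33) = (2*6*(1/18) + 27)*(-33) = (⅔ + 27)*(-33) = (83/3)*(-33) = -913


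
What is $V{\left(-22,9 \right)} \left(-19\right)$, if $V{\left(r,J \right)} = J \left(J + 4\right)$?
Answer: $-2223$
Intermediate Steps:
$V{\left(r,J \right)} = J \left(4 + J\right)$
$V{\left(-22,9 \right)} \left(-19\right) = 9 \left(4 + 9\right) \left(-19\right) = 9 \cdot 13 \left(-19\right) = 117 \left(-19\right) = -2223$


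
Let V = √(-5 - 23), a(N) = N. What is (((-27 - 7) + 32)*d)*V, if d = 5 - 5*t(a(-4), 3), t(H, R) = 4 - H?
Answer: 140*I*√7 ≈ 370.41*I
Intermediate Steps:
V = 2*I*√7 (V = √(-28) = 2*I*√7 ≈ 5.2915*I)
d = -35 (d = 5 - 5*(4 - 1*(-4)) = 5 - 5*(4 + 4) = 5 - 5*8 = 5 - 40 = -35)
(((-27 - 7) + 32)*d)*V = (((-27 - 7) + 32)*(-35))*(2*I*√7) = ((-34 + 32)*(-35))*(2*I*√7) = (-2*(-35))*(2*I*√7) = 70*(2*I*√7) = 140*I*√7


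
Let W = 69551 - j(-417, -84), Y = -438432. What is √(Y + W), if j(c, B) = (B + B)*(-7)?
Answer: I*√370057 ≈ 608.32*I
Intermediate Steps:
j(c, B) = -14*B (j(c, B) = (2*B)*(-7) = -14*B)
W = 68375 (W = 69551 - (-14)*(-84) = 69551 - 1*1176 = 69551 - 1176 = 68375)
√(Y + W) = √(-438432 + 68375) = √(-370057) = I*√370057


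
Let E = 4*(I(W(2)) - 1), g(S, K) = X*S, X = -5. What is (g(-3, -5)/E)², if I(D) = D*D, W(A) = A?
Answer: 25/16 ≈ 1.5625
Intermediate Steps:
I(D) = D²
g(S, K) = -5*S
E = 12 (E = 4*(2² - 1) = 4*(4 - 1) = 4*3 = 12)
(g(-3, -5)/E)² = (-5*(-3)/12)² = (15*(1/12))² = (5/4)² = 25/16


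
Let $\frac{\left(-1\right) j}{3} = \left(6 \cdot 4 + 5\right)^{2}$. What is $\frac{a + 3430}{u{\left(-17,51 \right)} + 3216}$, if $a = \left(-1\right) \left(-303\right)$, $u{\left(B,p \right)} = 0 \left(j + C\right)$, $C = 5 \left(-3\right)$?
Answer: $\frac{3733}{3216} \approx 1.1608$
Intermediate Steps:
$j = -2523$ ($j = - 3 \left(6 \cdot 4 + 5\right)^{2} = - 3 \left(24 + 5\right)^{2} = - 3 \cdot 29^{2} = \left(-3\right) 841 = -2523$)
$C = -15$
$u{\left(B,p \right)} = 0$ ($u{\left(B,p \right)} = 0 \left(-2523 - 15\right) = 0 \left(-2538\right) = 0$)
$a = 303$
$\frac{a + 3430}{u{\left(-17,51 \right)} + 3216} = \frac{303 + 3430}{0 + 3216} = \frac{3733}{3216}$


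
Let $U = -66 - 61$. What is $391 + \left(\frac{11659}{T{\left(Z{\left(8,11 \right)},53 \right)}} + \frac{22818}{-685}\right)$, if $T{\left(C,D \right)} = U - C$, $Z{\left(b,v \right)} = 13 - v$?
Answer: $\frac{23620778}{88365} \approx 267.31$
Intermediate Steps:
$U = -127$
$T{\left(C,D \right)} = -127 - C$
$391 + \left(\frac{11659}{T{\left(Z{\left(8,11 \right)},53 \right)}} + \frac{22818}{-685}\right) = 391 + \left(\frac{11659}{-127 - \left(13 - 11\right)} + \frac{22818}{-685}\right) = 391 + \left(\frac{11659}{-127 - \left(13 - 11\right)} + 22818 \left(- \frac{1}{685}\right)\right) = 391 + \left(\frac{11659}{-127 - 2} - \frac{22818}{685}\right) = 391 + \left(\frac{11659}{-129} - \frac{22818}{685}\right) = 391 + \left(11659 \left(- \frac{1}{129}\right) - \frac{22818}{685}\right) = 391 - \frac{10929937}{88365} = \frac{23620778}{88365}$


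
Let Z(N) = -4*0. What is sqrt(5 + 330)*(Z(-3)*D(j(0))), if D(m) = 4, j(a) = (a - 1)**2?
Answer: 0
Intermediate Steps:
j(a) = (-1 + a)**2
Z(N) = 0
sqrt(5 + 330)*(Z(-3)*D(j(0))) = sqrt(5 + 330)*(0*4) = sqrt(335)*0 = 0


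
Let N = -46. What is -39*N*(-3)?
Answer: -5382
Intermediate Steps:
-39*N*(-3) = -39*(-46)*(-3) = 1794*(-3) = -5382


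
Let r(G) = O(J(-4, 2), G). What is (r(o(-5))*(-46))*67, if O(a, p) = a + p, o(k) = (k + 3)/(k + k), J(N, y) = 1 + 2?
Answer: -49312/5 ≈ -9862.4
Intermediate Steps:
J(N, y) = 3
o(k) = (3 + k)/(2*k) (o(k) = (3 + k)/((2*k)) = (3 + k)*(1/(2*k)) = (3 + k)/(2*k))
r(G) = 3 + G
(r(o(-5))*(-46))*67 = ((3 + (½)*(3 - 5)/(-5))*(-46))*67 = ((3 + (½)*(-⅕)*(-2))*(-46))*67 = ((3 + ⅕)*(-46))*67 = ((16/5)*(-46))*67 = -736/5*67 = -49312/5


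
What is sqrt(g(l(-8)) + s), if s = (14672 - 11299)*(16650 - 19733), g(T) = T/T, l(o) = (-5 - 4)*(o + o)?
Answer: I*sqrt(10398958) ≈ 3224.7*I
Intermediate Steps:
l(o) = -18*o
g(T) = 1
s = -10398959 (s = 3373*(-3083) = -10398959)
sqrt(g(l(-8)) + s) = sqrt(1 - 10398959) = sqrt(-10398958) = I*sqrt(10398958)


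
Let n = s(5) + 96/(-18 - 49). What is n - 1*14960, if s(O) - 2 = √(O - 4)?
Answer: -1002215/67 ≈ -14958.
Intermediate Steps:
s(O) = 2 + √(-4 + O) (s(O) = 2 + √(O - 4) = 2 + √(-4 + O))
n = 105/67 (n = (2 + √(-4 + 5)) + 96/(-18 - 49) = (2 + √1) + 96/(-67) = (2 + 1) - 1/67*96 = 3 - 96/67 = 105/67 ≈ 1.5672)
n - 1*14960 = 105/67 - 1*14960 = 105/67 - 14960 = -1002215/67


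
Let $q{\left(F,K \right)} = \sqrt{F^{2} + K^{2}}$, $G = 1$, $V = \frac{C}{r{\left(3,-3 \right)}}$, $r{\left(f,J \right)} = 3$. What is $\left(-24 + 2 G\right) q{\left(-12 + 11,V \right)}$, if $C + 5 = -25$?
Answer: $- 22 \sqrt{101} \approx -221.1$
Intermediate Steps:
$C = -30$ ($C = -5 - 25 = -30$)
$V = -10$ ($V = - \frac{30}{3} = \left(-30\right) \frac{1}{3} = -10$)
$\left(-24 + 2 G\right) q{\left(-12 + 11,V \right)} = \left(-24 + 2 \cdot 1\right) \sqrt{\left(-12 + 11\right)^{2} + \left(-10\right)^{2}} = \left(-24 + 2\right) \sqrt{\left(-1\right)^{2} + 100} = - 22 \sqrt{1 + 100} = - 22 \sqrt{101}$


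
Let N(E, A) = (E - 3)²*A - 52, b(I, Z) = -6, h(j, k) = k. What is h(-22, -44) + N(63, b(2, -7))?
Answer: -21696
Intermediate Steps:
N(E, A) = -52 + A*(-3 + E)² (N(E, A) = (-3 + E)²*A - 52 = A*(-3 + E)² - 52 = -52 + A*(-3 + E)²)
h(-22, -44) + N(63, b(2, -7)) = -44 + (-52 - 6*(-3 + 63)²) = -44 + (-52 - 6*60²) = -44 + (-52 - 6*3600) = -44 + (-52 - 21600) = -44 - 21652 = -21696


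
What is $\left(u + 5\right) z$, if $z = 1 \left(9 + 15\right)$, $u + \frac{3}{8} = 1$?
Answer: $135$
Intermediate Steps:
$u = \frac{5}{8}$ ($u = - \frac{3}{8} + 1 = \frac{5}{8} \approx 0.625$)
$z = 24$ ($z = 1 \cdot 24 = 24$)
$\left(u + 5\right) z = \left(\frac{5}{8} + 5\right) 24 = \frac{45}{8} \cdot 24 = 135$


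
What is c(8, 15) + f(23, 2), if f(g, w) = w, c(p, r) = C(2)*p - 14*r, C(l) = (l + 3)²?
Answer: -8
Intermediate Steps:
C(l) = (3 + l)²
c(p, r) = -14*r + 25*p (c(p, r) = (3 + 2)²*p - 14*r = 5²*p - 14*r = 25*p - 14*r = -14*r + 25*p)
c(8, 15) + f(23, 2) = (-14*15 + 25*8) + 2 = (-210 + 200) + 2 = -10 + 2 = -8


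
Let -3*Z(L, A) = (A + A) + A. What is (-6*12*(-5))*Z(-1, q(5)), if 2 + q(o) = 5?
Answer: -1080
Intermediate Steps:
q(o) = 3 (q(o) = -2 + 5 = 3)
Z(L, A) = -A (Z(L, A) = -((A + A) + A)/3 = -(2*A + A)/3 = -A)
(-6*12*(-5))*Z(-1, q(5)) = (-6*12*(-5))*(-1*3) = -72*(-5)*(-3) = 360*(-3) = -1080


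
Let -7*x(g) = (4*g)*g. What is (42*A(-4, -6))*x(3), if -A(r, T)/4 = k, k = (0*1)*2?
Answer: 0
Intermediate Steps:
k = 0 (k = 0*2 = 0)
x(g) = -4*g**2/7 (x(g) = -4*g*g/7 = -4*g**2/7)
A(r, T) = 0 (A(r, T) = -4*0 = 0)
(42*A(-4, -6))*x(3) = (42*0)*(-4/7*3**2) = 0*(-4/7*9) = 0*(-36/7) = 0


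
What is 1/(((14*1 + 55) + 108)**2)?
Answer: 1/31329 ≈ 3.1919e-5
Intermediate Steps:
1/(((14*1 + 55) + 108)**2) = 1/(((14 + 55) + 108)**2) = 1/((69 + 108)**2) = 1/(177**2) = 1/31329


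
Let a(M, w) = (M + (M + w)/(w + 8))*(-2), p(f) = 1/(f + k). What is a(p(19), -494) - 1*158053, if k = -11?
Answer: -34139941/216 ≈ -1.5806e+5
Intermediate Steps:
p(f) = 1/(-11 + f) (p(f) = 1/(f - 11) = 1/(-11 + f))
a(M, w) = -2*M - 2*(M + w)/(8 + w) (a(M, w) = (M + (M + w)/(8 + w))*(-2) = -2*M - 2*(M + w)/(8 + w))
a(p(19), -494) - 1*158053 = 2*(-1*(-494) - 9/(-11 + 19) - 1*(-494)/(-11 + 19))/(8 - 494) - 1*158053 = 2*(494 - 9/8 - 1*(-494)/8)/(-486) - 158053 = 2*(-1/486)*(494 - 9*⅛ - 1*⅛*(-494)) - 158053 = 2*(-1/486)*(494 - 9/8 + 247/4) - 158053 = 2*(-1/486)*(4437/8) - 158053 = -493/216 - 158053 = -34139941/216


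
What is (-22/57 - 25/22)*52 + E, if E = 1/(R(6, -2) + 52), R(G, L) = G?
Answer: -2878145/36366 ≈ -79.144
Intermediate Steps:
E = 1/58 (E = 1/(6 + 52) = 1/58 ≈ 0.017241)
(-22/57 - 25/22)*52 + E = (-22/57 - 25/22)*52 + 1/58 = -1909/1254*52 + 1/58 = -49634/627 + 1/58 = -2878145/36366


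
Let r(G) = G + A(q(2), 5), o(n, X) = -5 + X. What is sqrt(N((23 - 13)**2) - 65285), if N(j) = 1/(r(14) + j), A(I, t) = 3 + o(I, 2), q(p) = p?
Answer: I*sqrt(848443746)/114 ≈ 255.51*I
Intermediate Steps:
A(I, t) = 0 (A(I, t) = 3 + (-5 + 2) = 3 - 3 = 0)
r(G) = G (r(G) = G + 0 = G)
N(j) = 1/(14 + j)
sqrt(N((23 - 13)**2) - 65285) = sqrt(1/(14 + (23 - 13)**2) - 65285) = sqrt(1/(14 + 10**2) - 65285) = sqrt(1/(14 + 100) - 65285) = sqrt(1/114 - 65285) = sqrt(-7442489/114) = I*sqrt(848443746)/114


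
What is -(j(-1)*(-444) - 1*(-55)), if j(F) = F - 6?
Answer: -3163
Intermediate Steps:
j(F) = -6 + F
-(j(-1)*(-444) - 1*(-55)) = -((-6 - 1)*(-444) - 1*(-55)) = -(-7*(-444) + 55) = -(3108 + 55) = -1*3163 = -3163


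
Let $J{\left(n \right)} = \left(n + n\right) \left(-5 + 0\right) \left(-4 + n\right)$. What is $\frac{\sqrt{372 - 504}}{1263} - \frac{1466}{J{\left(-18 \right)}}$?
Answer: $\frac{733}{1980} + \frac{2 i \sqrt{33}}{1263} \approx 0.3702 + 0.0090967 i$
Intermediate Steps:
$J{\left(n \right)} = 2 n \left(20 - 5 n\right)$ ($J{\left(n \right)} = 2 n \left(- 5 \left(-4 + n\right)\right) = 2 n \left(20 - 5 n\right)$)
$\frac{\sqrt{372 - 504}}{1263} - \frac{1466}{J{\left(-18 \right)}} = \frac{\sqrt{372 - 504}}{1263} - \frac{1466}{10 \left(-18\right) \left(4 - -18\right)} = \sqrt{-132} \cdot \frac{1}{1263} - \frac{1466}{10 \left(-18\right) \left(4 + 18\right)} = 2 i \sqrt{33} \cdot \frac{1}{1263} - \frac{1466}{10 \left(-18\right) 22} = \frac{2 i \sqrt{33}}{1263} - \frac{1466}{-3960} = \frac{2 i \sqrt{33}}{1263} - - \frac{733}{1980} = \frac{2 i \sqrt{33}}{1263} + \frac{733}{1980} = \frac{733}{1980} + \frac{2 i \sqrt{33}}{1263}$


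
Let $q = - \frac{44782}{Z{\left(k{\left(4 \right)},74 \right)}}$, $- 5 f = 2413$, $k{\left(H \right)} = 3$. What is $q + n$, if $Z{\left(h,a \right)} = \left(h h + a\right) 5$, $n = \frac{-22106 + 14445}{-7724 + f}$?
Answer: $- \frac{1821643231}{17028695} \approx -106.97$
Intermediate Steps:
$f = - \frac{2413}{5}$ ($f = \left(- \frac{1}{5}\right) 2413 = - \frac{2413}{5} \approx -482.6$)
$n = \frac{38305}{41033}$ ($n = \frac{-22106 + 14445}{-7724 - \frac{2413}{5}} = - \frac{7661}{- \frac{41033}{5}} = \left(-7661\right) \left(- \frac{5}{41033}\right) = \frac{38305}{41033} \approx 0.93352$)
$Z{\left(h,a \right)} = 5 a + 5 h^{2}$ ($Z{\left(h,a \right)} = \left(h^{2} + a\right) 5 = \left(a + h^{2}\right) 5 = 5 a + 5 h^{2}$)
$q = - \frac{44782}{415}$ ($q = - \frac{44782}{5 \cdot 74 + 5 \cdot 3^{2}} = - \frac{44782}{370 + 5 \cdot 9} = - \frac{44782}{370 + 45} = - \frac{44782}{415} \approx -107.91$)
$q + n = - \frac{44782}{415} + \frac{38305}{41033} = - \frac{1821643231}{17028695}$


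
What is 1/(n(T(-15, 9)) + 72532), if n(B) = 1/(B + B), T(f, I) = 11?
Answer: 22/1595705 ≈ 1.3787e-5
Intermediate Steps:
n(B) = 1/(2*B)
1/(n(T(-15, 9)) + 72532) = 1/((½)/11 + 72532) = 1/((½)*(1/11) + 72532) = 1/(1/22 + 72532) = 1/(1595705/22) = 22/1595705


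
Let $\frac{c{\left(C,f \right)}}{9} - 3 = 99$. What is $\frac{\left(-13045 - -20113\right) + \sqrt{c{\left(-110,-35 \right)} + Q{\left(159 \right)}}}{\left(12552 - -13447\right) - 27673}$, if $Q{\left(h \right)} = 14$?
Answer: $- \frac{38}{9} - \frac{\sqrt{233}}{837} \approx -4.2405$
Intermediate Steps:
$c{\left(C,f \right)} = 918$ ($c{\left(C,f \right)} = 27 + 9 \cdot 99 = 27 + 891 = 918$)
$\frac{\left(-13045 - -20113\right) + \sqrt{c{\left(-110,-35 \right)} + Q{\left(159 \right)}}}{\left(12552 - -13447\right) - 27673} = \frac{\left(-13045 - -20113\right) + \sqrt{918 + 14}}{\left(12552 - -13447\right) - 27673} = \frac{\left(-13045 + 20113\right) + \sqrt{932}}{\left(12552 + 13447\right) - 27673} = \frac{7068 + 2 \sqrt{233}}{25999 - 27673} = \frac{7068 + 2 \sqrt{233}}{-1674} = \left(7068 + 2 \sqrt{233}\right) \left(- \frac{1}{1674}\right) = - \frac{38}{9} - \frac{\sqrt{233}}{837}$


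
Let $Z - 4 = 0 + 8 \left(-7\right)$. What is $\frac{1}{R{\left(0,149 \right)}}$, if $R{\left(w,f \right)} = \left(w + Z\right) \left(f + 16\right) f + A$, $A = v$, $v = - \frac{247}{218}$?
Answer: $- \frac{218}{278695807} \approx -7.8221 \cdot 10^{-7}$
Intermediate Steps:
$v = - \frac{247}{218}$ ($v = \left(-247\right) \frac{1}{218} = - \frac{247}{218} \approx -1.133$)
$A = - \frac{247}{218} \approx -1.133$
$Z = -52$ ($Z = 4 + \left(0 + 8 \left(-7\right)\right) = 4 + \left(0 - 56\right) = 4 - 56 = -52$)
$R{\left(w,f \right)} = - \frac{247}{218} + f \left(-52 + w\right) \left(16 + f\right)$ ($R{\left(w,f \right)} = \left(w - 52\right) \left(f + 16\right) f - \frac{247}{218} = \left(-52 + w\right) \left(16 + f\right) f - \frac{247}{218} = f \left(-52 + w\right) \left(16 + f\right) - \frac{247}{218} = - \frac{247}{218} + f \left(-52 + w\right) \left(16 + f\right)$)
$\frac{1}{R{\left(0,149 \right)}} = \frac{1}{- \frac{247}{218} - 123968 - 52 \cdot 149^{2} + 0 \cdot 149^{2} + 16 \cdot 149 \cdot 0} = \frac{1}{- \frac{247}{218} - 123968 - 1154452 + 0 \cdot 22201 + 0} = \frac{1}{- \frac{247}{218} - 123968 - 1154452 + 0 + 0} = \frac{1}{- \frac{278695807}{218}} = - \frac{218}{278695807}$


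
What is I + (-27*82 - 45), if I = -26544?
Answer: -28803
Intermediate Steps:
I + (-27*82 - 45) = -26544 + (-27*82 - 45) = -26544 + (-2214 - 45) = -26544 - 2259 = -28803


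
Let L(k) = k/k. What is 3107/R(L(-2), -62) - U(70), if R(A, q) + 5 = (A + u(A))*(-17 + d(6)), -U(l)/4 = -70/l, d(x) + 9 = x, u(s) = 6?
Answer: -3687/145 ≈ -25.428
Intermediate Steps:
L(k) = 1
d(x) = -9 + x
U(l) = 280/l (U(l) = -(-280)/l = 280/l)
R(A, q) = -125 - 20*A (R(A, q) = -5 + (A + 6)*(-17 + (-9 + 6)) = -5 + (6 + A)*(-17 - 3) = -5 + (6 + A)*(-20) = -5 + (-120 - 20*A) = -125 - 20*A)
3107/R(L(-2), -62) - U(70) = 3107/(-125 - 20*1) - 280/70 = 3107/(-125 - 20) - 280/70 = 3107/(-145) - 1*4 = 3107*(-1/145) - 4 = -3107/145 - 4 = -3687/145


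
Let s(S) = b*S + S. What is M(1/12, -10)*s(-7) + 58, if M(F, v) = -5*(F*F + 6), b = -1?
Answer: 58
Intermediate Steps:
s(S) = 0 (s(S) = -S + S = 0)
M(F, v) = -30 - 5*F² (M(F, v) = -5*(F² + 6) = -5*(6 + F²) = -30 - 5*F²)
M(1/12, -10)*s(-7) + 58 = (-30 - 5*(1/12)²)*0 + 58 = (-30 - 5*1/144)*0 + 58 = (-30 - 5/144)*0 + 58 = -4325/144*0 + 58 = 0 + 58 = 58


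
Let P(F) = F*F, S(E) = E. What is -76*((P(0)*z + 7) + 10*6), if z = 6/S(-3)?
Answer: -5092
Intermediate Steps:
z = -2 (z = 6/(-3) = 6*(-⅓) = -2)
P(F) = F²
-76*((P(0)*z + 7) + 10*6) = -76*((0²*(-2) + 7) + 10*6) = -76*((0*(-2) + 7) + 60) = -76*((0 + 7) + 60) = -76*(7 + 60) = -76*67 = -5092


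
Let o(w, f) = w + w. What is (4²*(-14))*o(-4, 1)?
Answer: 1792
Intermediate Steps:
o(w, f) = 2*w
(4²*(-14))*o(-4, 1) = (4²*(-14))*(2*(-4)) = (16*(-14))*(-8) = -224*(-8) = 1792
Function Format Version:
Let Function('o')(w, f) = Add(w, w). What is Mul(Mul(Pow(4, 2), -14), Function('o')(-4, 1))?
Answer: 1792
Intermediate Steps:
Function('o')(w, f) = Mul(2, w)
Mul(Mul(Pow(4, 2), -14), Function('o')(-4, 1)) = Mul(Mul(Pow(4, 2), -14), Mul(2, -4)) = Mul(Mul(16, -14), -8) = Mul(-224, -8) = 1792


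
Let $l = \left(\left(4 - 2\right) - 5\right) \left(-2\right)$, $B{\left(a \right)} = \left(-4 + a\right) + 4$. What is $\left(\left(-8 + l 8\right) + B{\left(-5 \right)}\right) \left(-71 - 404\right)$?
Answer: $-16625$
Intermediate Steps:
$B{\left(a \right)} = a$
$l = 6$ ($l = \left(2 - 5\right) \left(-2\right) = \left(-3\right) \left(-2\right) = 6$)
$\left(\left(-8 + l 8\right) + B{\left(-5 \right)}\right) \left(-71 - 404\right) = \left(\left(-8 + 6 \cdot 8\right) - 5\right) \left(-71 - 404\right) = \left(\left(-8 + 48\right) - 5\right) \left(-71 - 404\right) = \left(40 - 5\right) \left(-475\right) = 35 \left(-475\right) = -16625$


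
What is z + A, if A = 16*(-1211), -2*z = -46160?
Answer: 3704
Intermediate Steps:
z = 23080 (z = -½*(-46160) = 23080)
A = -19376
z + A = 23080 - 19376 = 3704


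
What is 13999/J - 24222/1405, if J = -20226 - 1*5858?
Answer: -651475243/36648020 ≈ -17.777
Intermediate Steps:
J = -26084 (J = -20226 - 5858 = -26084)
13999/J - 24222/1405 = 13999/(-26084) - 24222/1405 = 13999*(-1/26084) - 24222*1/1405 = -13999/26084 - 24222/1405 = -651475243/36648020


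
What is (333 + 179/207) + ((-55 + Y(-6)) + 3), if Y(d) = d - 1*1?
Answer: 56897/207 ≈ 274.86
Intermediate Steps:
Y(d) = -1 + d (Y(d) = d - 1 = -1 + d)
(333 + 179/207) + ((-55 + Y(-6)) + 3) = (333 + 179/207) + ((-55 + (-1 - 6)) + 3) = (333 + 179*(1/207)) + ((-55 - 7) + 3) = (333 + 179/207) + (-62 + 3) = 69110/207 - 59 = 56897/207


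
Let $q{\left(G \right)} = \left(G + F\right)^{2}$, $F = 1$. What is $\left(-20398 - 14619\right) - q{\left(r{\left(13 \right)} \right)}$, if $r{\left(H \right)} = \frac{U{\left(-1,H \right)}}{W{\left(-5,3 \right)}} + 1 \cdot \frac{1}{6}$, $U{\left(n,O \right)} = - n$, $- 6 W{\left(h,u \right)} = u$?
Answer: $- \frac{1260637}{36} \approx -35018.0$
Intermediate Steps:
$W{\left(h,u \right)} = - \frac{u}{6}$
$r{\left(H \right)} = - \frac{11}{6}$ ($r{\left(H \right)} = \frac{\left(-1\right) \left(-1\right)}{\left(- \frac{1}{6}\right) 3} + 1 \cdot \frac{1}{6} = 1 \frac{1}{- \frac{1}{2}} + 1 \cdot \frac{1}{6} = 1 \left(-2\right) + \frac{1}{6} = -2 + \frac{1}{6} = - \frac{11}{6}$)
$q{\left(G \right)} = \left(1 + G\right)^{2}$ ($q{\left(G \right)} = \left(G + 1\right)^{2} = \left(1 + G\right)^{2}$)
$\left(-20398 - 14619\right) - q{\left(r{\left(13 \right)} \right)} = \left(-20398 - 14619\right) - \left(1 - \frac{11}{6}\right)^{2} = -35017 - \left(- \frac{5}{6}\right)^{2} = -35017 - \frac{25}{36} = - \frac{1260637}{36}$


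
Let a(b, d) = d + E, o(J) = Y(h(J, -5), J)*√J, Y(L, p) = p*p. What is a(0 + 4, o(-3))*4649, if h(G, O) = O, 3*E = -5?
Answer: -23245/3 + 41841*I*√3 ≈ -7748.3 + 72471.0*I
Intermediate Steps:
E = -5/3 (E = (⅓)*(-5) = -5/3 ≈ -1.6667)
Y(L, p) = p²
o(J) = J^(5/2) (o(J) = J²*√J = J^(5/2))
a(b, d) = -5/3 + d (a(b, d) = d - 5/3 = -5/3 + d)
a(0 + 4, o(-3))*4649 = (-5/3 + (-3)^(5/2))*4649 = (-5/3 + 9*I*√3)*4649 = -23245/3 + 41841*I*√3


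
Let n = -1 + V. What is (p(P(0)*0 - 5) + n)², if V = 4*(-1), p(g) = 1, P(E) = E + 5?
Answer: 16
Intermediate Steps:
P(E) = 5 + E
V = -4
n = -5 (n = -1 - 4 = -5)
(p(P(0)*0 - 5) + n)² = (1 - 5)² = (-4)² = 16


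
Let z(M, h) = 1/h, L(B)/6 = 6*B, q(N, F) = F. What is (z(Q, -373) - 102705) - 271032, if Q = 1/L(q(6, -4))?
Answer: -139403902/373 ≈ -3.7374e+5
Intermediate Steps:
L(B) = 36*B (L(B) = 6*(6*B) = 36*B)
Q = -1/144 (Q = 1/(36*(-4)) = 1/(-144) = -1/144 ≈ -0.0069444)
(z(Q, -373) - 102705) - 271032 = (1/(-373) - 102705) - 271032 = (-1/373 - 102705) - 271032 = -38308966/373 - 271032 = -139403902/373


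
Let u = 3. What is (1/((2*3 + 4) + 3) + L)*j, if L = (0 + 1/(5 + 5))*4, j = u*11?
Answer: 1023/65 ≈ 15.738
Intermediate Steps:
j = 33 (j = 3*11 = 33)
L = ⅖ (L = (0 + 1/10)*4 = (0 + ⅒)*4 = (⅒)*4 = ⅖ ≈ 0.40000)
(1/((2*3 + 4) + 3) + L)*j = (1/((2*3 + 4) + 3) + ⅖)*33 = (1/((6 + 4) + 3) + ⅖)*33 = (1/(10 + 3) + ⅖)*33 = (1/13 + ⅖)*33 = (31/65)*33 = 1023/65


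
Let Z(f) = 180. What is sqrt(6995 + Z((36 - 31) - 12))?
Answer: 5*sqrt(287) ≈ 84.705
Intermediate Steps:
sqrt(6995 + Z((36 - 31) - 12)) = sqrt(6995 + 180) = sqrt(7175) = 5*sqrt(287)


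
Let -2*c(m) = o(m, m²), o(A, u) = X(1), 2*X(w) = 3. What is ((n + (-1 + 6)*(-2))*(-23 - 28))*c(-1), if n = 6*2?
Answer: 153/2 ≈ 76.500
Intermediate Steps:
X(w) = 3/2 (X(w) = (½)*3 = 3/2)
o(A, u) = 3/2
c(m) = -¾ (c(m) = -½*3/2 = -¾)
n = 12
((n + (-1 + 6)*(-2))*(-23 - 28))*c(-1) = ((12 + (-1 + 6)*(-2))*(-23 - 28))*(-¾) = ((12 + 5*(-2))*(-51))*(-¾) = ((12 - 10)*(-51))*(-¾) = (2*(-51))*(-¾) = -102*(-¾) = 153/2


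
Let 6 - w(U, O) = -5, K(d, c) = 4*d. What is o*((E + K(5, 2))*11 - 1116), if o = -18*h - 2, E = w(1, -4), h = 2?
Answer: 29450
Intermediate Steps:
w(U, O) = 11 (w(U, O) = 6 - 1*(-5) = 6 + 5 = 11)
E = 11
o = -38 (o = -18*2 - 2 = -36 - 2 = -38)
o*((E + K(5, 2))*11 - 1116) = -38*((11 + 4*5)*11 - 1116) = -38*((11 + 20)*11 - 1116) = -38*(31*11 - 1116) = -38*(341 - 1116) = -38*(-775) = 29450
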